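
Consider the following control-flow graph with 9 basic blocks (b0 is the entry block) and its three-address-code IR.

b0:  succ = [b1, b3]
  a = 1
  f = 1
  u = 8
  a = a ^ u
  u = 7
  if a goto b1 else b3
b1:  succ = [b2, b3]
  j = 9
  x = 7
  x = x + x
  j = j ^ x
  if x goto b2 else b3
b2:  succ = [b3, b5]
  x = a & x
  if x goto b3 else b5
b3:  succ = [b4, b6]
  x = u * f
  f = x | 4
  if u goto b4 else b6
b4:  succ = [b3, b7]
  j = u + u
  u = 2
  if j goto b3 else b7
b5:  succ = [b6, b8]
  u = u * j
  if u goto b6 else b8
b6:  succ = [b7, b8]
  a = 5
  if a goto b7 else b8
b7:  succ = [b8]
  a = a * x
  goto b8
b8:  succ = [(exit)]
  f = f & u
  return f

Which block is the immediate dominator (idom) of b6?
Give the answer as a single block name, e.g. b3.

idom tree: b1←b0 b2←b1 b3←b0 b4←b3 b5←b2 b6←b0 b7←b0 b8←b0
Dom at joins:
  b3: preds {b0,b1,b2,b4}: {b0} ∩ {b0,b1} ∩ {b0,b1,b2} ∩ {b0,b3,b4} = {b0}; idom=b0
  b6: preds {b3,b5}: {b0,b3} ∩ {b0,b1,b2,b5} = {b0}; idom=b0
  b7: preds {b4,b6}: {b0,b3,b4} ∩ {b0,b6} = {b0}; idom=b0
  b8: preds {b5,b6,b7}: {b0,b1,b2,b5} ∩ {b0,b6} ∩ {b0,b7} = {b0}; idom=b0

idom(b6) = b0

Answer: b0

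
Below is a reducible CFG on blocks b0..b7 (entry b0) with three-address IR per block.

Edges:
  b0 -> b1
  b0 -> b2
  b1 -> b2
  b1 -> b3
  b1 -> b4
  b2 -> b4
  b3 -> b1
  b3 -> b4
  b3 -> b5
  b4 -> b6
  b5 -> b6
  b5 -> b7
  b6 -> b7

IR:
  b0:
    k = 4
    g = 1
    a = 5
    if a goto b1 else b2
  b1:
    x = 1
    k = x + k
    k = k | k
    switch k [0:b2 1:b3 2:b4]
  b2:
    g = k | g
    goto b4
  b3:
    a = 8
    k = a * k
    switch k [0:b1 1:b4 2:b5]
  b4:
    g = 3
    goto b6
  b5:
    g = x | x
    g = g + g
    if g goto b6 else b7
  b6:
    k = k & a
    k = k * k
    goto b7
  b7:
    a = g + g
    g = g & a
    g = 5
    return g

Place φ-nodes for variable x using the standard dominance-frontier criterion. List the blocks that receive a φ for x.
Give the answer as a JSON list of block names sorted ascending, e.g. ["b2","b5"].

idom tree: b1←b0 b2←b0 b3←b1 b4←b0 b5←b3 b6←b0 b7←b0
Join-block Dom:
  b1: preds {b0,b3}: {b0} ∩ {b0,b1,b3} = {b0}; idom=b0
  b2: preds {b0,b1}: {b0} ∩ {b0,b1} = {b0}; idom=b0
  b4: preds {b1,b2,b3}: {b0,b1} ∩ {b0,b2} ∩ {b0,b1,b3} = {b0}; idom=b0
  b6: preds {b4,b5}: {b0,b4} ∩ {b0,b1,b3,b5} = {b0}; idom=b0
  b7: preds {b5,b6}: {b0,b1,b3,b5} ∩ {b0,b6} = {b0}; idom=b0

Frontier:
  b1←b0: walk · to b0
  b1←b3: walk b3→b1 to b0
  b2←b0: walk · to b0
  b2←b1: walk b1 to b0
  b4←b1: walk b1 to b0
  b4←b2: walk b2 to b0
  b4←b3: walk b3→b1 to b0
  b6←b4: walk b4 to b0
  b6←b5: walk b5→b3→b1 to b0
  b7←b5: walk b5→b3→b1 to b0
  b7←b6: walk b6 to b0
  DF(b0)=∅
  DF(b1)={b1,b2,b4,b6,b7}
  DF(b2)={b4}
  DF(b3)={b1,b4,b6,b7}
  DF(b4)={b6}
  DF(b5)={b6,b7}
  DF(b6)={b7}
  DF(b7)=∅

φ for x: defs {b1}
  DF⁺ = {b1,b2,b4,b6,b7}

Answer: ["b1", "b2", "b4", "b6", "b7"]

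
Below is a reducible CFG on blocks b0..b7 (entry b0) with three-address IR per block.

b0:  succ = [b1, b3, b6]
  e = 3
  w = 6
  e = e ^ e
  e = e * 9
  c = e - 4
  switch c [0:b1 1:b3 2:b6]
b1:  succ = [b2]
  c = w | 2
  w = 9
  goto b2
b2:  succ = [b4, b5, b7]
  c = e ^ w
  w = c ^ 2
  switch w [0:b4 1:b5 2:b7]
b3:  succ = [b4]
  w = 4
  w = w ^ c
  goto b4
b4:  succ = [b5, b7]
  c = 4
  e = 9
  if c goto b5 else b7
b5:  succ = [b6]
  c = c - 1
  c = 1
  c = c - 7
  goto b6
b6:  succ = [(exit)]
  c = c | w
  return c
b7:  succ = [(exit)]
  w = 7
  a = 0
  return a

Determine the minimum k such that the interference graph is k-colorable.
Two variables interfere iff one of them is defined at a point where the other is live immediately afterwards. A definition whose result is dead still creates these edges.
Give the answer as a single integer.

Block summaries:
  b0 def {c,e,w} use ∅
  b1 def {c,w} use {w}
  b2 def {c,w} use {e,w}
  b3 def {w} use {c}
  b4 def {c,e} use ∅
  b5 def {c} use {c}
  b6 def {c} use {c,w}
  b7 def {a,w} use ∅

Liveness:
  b0: in=∅ out={c,e,w}
  b1: in={e,w} out={e,w}
  b2: in={e,w} out={c,w}
  b3: in={c} out={w}
  b4: in={w} out={c,w}
  b5: in={c,w} out={c,w}
  b6: in={c,w} out=∅
  b7: in=∅ out=∅

Conflict graph:
  a↔∅
  c↔{e,w}
  e↔{c,w}
  w↔{c,e}

Colouring:
  clique {c,e,w} ⇒ need ≥ 3
  3-colouring: R0={a,c}  R1={e}  R2={w}
  χ = 3

Answer: 3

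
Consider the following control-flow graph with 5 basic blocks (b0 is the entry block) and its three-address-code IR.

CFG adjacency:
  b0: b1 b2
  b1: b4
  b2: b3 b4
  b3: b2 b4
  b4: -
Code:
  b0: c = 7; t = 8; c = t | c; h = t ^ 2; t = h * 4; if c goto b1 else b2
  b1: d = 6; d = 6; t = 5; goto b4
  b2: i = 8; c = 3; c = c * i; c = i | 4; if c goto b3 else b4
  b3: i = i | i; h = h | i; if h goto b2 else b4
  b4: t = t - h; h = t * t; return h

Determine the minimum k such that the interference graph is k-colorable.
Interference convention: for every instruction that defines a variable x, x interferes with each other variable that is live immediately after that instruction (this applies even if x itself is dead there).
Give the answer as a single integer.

def/use:
  b0 def {c,h,t} use ∅
  b1 def {d,t} use ∅
  b2 def {c,i} use ∅
  b3 def {h,i} use {h,i}
  b4 def {h,t} use {h,t}

Live sets:
  b0: in=∅ out={h,t}
  b1: in={h} out={h,t}
  b2: in={h,t} out={h,i,t}
  b3: in={h,i,t} out={h,t}
  b4: in={h,t} out=∅

Interfere edges:
  c↔{h,i,t}
  d↔{h}
  h↔{c,d,i,t}
  i↔{c,h,t}
  t↔{c,h,i}

Colouring:
  lower bound: {c,h,i,t} mutually conflict ⇒ χ ≥ 4
  4-colouring: R0={h}  R1={c,d}  R2={i}  R3={t}
  χ = 4

Answer: 4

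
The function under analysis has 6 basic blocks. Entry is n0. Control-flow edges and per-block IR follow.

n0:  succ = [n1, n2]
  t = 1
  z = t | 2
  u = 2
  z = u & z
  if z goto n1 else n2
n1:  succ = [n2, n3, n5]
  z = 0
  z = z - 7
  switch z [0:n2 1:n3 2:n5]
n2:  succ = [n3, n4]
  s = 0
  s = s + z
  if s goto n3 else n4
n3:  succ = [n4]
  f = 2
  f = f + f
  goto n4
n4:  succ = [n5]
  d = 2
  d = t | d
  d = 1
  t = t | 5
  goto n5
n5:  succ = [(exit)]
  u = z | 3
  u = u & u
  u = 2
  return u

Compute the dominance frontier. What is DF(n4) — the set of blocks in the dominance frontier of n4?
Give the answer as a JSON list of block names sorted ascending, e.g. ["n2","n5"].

Answer: ["n5"]

Derivation:
idom tree: n1←n0 n2←n0 n3←n0 n4←n0 n5←n0
Join-block Dom:
  n2: preds {n0,n1}: {n0} ∩ {n0,n1} = {n0}; idom=n0
  n3: preds {n1,n2}: {n0,n1} ∩ {n0,n2} = {n0}; idom=n0
  n4: preds {n2,n3}: {n0,n2} ∩ {n0,n3} = {n0}; idom=n0
  n5: preds {n1,n4}: {n0,n1} ∩ {n0,n4} = {n0}; idom=n0

DF walk-up:
  join n2 pred n0: · stop@n0
  join n2 pred n1: n1 stop@n0
  join n3 pred n1: n1 stop@n0
  join n3 pred n2: n2 stop@n0
  join n4 pred n2: n2 stop@n0
  join n4 pred n3: n3 stop@n0
  join n5 pred n1: n1 stop@n0
  join n5 pred n4: n4 stop@n0
  n0 → ∅
  n1 → {n2,n3,n5}
  n2 → {n3,n4}
  n3 → {n4}
  n4 → {n5}
  n5 → ∅

DF(n4) = ["n5"]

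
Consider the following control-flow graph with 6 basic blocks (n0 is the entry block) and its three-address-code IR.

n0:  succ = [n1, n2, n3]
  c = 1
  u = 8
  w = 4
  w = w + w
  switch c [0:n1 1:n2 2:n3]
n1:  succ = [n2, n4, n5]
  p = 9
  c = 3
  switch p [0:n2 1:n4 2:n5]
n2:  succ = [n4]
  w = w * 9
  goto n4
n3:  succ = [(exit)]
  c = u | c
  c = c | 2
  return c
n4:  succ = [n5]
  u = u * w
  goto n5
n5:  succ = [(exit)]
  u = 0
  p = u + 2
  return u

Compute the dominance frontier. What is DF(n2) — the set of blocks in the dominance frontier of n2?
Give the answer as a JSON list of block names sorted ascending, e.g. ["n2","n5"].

Answer: ["n4"]

Derivation:
idom tree: n1←n0 n2←n0 n3←n0 n4←n0 n5←n0
Join-block Dom:
  n2: preds {n0,n1}: {n0} ∩ {n0,n1} = {n0}; idom=n0
  n4: preds {n1,n2}: {n0,n1} ∩ {n0,n2} = {n0}; idom=n0
  n5: preds {n1,n4}: {n0,n1} ∩ {n0,n4} = {n0}; idom=n0

Frontier:
  join n2 pred n0: · stop@n0
  join n2 pred n1: n1 stop@n0
  join n4 pred n1: n1 stop@n0
  join n4 pred n2: n2 stop@n0
  join n5 pred n1: n1 stop@n0
  join n5 pred n4: n4 stop@n0
  n0 → ∅
  n1 → {n2,n4,n5}
  n2 → {n4}
  n3 → ∅
  n4 → {n5}
  n5 → ∅

DF(n2) = ["n4"]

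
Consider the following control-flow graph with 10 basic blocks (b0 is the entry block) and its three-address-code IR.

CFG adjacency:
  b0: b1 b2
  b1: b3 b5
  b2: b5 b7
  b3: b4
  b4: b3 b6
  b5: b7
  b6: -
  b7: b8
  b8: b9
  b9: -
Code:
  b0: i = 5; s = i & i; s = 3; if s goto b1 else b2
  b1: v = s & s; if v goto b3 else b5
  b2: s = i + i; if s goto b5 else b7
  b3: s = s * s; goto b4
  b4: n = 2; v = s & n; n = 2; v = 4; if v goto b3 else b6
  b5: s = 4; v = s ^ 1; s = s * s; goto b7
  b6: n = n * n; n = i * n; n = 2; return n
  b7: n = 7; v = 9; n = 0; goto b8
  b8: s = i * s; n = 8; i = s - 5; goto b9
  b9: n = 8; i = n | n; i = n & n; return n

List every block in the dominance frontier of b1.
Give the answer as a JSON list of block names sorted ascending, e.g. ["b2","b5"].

idom tree: b1←b0 b2←b0 b3←b1 b4←b3 b5←b0 b6←b4 b7←b0 b8←b7 b9←b8
Dom∩ at merges:
  b3: preds {b1,b4}: {b0,b1} ∩ {b0,b1,b3,b4} = {b0,b1}; idom=b1
  b5: preds {b1,b2}: {b0,b1} ∩ {b0,b2} = {b0}; idom=b0
  b7: preds {b2,b5}: {b0,b2} ∩ {b0,b5} = {b0}; idom=b0

DF derivation:
  b3←b1: walk · to b1
  b3←b4: walk b4→b3 to b1
  b5←b1: walk b1 to b0
  b5←b2: walk b2 to b0
  b7←b2: walk b2 to b0
  b7←b5: walk b5 to b0
  b0 → ∅
  b1 → {b5}
  b2 → {b5,b7}
  b3 → {b3}
  b4 → {b3}
  b5 → {b7}
  b6 → ∅
  b7 → ∅
  b8 → ∅
  b9 → ∅

DF(b1) = ["b5"]

Answer: ["b5"]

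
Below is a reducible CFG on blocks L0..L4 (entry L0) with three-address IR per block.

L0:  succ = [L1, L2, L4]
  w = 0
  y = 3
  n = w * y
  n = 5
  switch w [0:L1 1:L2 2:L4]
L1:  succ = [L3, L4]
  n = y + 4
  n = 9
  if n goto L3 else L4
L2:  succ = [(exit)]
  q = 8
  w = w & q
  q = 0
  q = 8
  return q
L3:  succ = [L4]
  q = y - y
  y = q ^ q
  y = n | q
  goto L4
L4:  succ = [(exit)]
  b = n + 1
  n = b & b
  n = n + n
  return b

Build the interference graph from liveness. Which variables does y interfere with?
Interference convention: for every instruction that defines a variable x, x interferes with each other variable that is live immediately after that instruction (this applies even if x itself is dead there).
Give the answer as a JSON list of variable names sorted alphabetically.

Answer: ["n", "q", "w"]

Working:
Per-block:
  L0: def={n,w,y} ue=∅
  L1: def={n} ue={y}
  L2: def={q,w} ue={w}
  L3: def={q,y} ue={n,y}
  L4: def={b,n} ue={n}

Liveness:
  L0 li=∅ lo={n,w,y}
  L1 li={y} lo={n,y}
  L2 li={w} lo=∅
  L3 li={n,y} lo={n}
  L4 li={n} lo=∅

Interference:
  b: {n}
  n: {b,q,w,y}
  q: {n,w,y}
  w: {n,q,y}
  y: {n,q,w}

N(y) = ["n", "q", "w"]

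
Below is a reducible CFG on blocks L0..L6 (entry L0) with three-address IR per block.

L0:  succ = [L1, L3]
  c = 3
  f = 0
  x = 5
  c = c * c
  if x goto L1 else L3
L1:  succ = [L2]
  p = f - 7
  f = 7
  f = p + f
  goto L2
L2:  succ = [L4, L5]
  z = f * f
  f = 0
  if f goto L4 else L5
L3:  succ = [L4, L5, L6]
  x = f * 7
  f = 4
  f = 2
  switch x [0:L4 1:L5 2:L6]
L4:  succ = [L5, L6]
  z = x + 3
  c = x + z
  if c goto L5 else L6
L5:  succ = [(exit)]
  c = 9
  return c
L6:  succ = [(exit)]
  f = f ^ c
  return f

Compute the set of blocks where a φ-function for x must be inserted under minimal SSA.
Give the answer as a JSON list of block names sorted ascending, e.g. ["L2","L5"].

Answer: ["L4", "L5", "L6"]

Analysis:
idom tree: L1←L0 L2←L1 L3←L0 L4←L0 L5←L0 L6←L0
Dom at joins:
  L4: preds {L2,L3}: {L0,L1,L2} ∩ {L0,L3} = {L0}; idom=L0
  L5: preds {L2,L3,L4}: {L0,L1,L2} ∩ {L0,L3} ∩ {L0,L4} = {L0}; idom=L0
  L6: preds {L3,L4}: {L0,L3} ∩ {L0,L4} = {L0}; idom=L0

Frontier:
  L4←L2: walk L2→L1 to L0
  L4←L3: walk L3 to L0
  L5←L2: walk L2→L1 to L0
  L5←L3: walk L3 to L0
  L5←L4: walk L4 to L0
  L6←L3: walk L3 to L0
  L6←L4: walk L4 to L0
  L0: DF=∅
  L1: DF={L4,L5}
  L2: DF={L4,L5}
  L3: DF={L4,L5,L6}
  L4: DF={L5,L6}
  L5: DF=∅
  L6: DF=∅

φ for x: defs {L0,L3}
  DF⁺ = {L4,L5,L6}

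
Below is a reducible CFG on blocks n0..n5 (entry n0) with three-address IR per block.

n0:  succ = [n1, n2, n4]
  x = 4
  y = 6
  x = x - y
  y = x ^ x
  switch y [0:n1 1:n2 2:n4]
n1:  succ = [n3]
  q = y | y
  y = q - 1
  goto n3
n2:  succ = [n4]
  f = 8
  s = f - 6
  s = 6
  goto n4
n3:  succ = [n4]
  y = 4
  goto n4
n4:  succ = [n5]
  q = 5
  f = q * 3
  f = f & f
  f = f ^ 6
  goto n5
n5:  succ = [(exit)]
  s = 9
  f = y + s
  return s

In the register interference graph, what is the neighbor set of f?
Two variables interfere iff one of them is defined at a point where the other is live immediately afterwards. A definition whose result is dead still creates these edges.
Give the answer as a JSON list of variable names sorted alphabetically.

Answer: ["s", "y"]

Analysis:
Block summaries:
  n0: {x,y} / ∅
  n1: {q,y} / {y}
  n2: {f,s} / ∅
  n3: {y} / ∅
  n4: {f,q} / ∅
  n5: {f,s} / {y}

Backward fixpoint:
  live n0: ∅→{y}
  live n1: {y}→∅
  live n2: {y}→{y}
  live n3: ∅→{y}
  live n4: {y}→{y}
  live n5: {y}→∅

Interfere edges:
  f — {s,y}
  q — {y}
  s — {f,y}
  x — {y}
  y — {f,q,s,x}

N(f) = ["s", "y"]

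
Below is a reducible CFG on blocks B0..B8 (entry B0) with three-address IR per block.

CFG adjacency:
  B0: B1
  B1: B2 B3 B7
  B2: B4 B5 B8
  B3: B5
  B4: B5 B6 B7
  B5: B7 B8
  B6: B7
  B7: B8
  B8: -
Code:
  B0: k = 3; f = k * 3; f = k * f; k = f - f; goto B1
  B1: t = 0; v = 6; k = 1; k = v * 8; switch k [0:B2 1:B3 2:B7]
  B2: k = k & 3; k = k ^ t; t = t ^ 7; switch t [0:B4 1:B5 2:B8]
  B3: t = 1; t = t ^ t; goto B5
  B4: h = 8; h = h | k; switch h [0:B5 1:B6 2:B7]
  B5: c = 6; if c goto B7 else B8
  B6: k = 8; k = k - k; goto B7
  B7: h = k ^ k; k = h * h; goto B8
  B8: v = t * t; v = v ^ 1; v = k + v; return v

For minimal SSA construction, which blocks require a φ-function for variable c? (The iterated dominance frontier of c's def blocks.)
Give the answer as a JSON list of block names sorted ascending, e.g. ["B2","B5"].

Answer: ["B7", "B8"]

Working:
idom tree: B1←B0 B2←B1 B3←B1 B4←B2 B5←B1 B6←B4 B7←B1 B8←B1
Dom∩ at merges:
  B5: preds {B2,B3,B4}: {B0,B1,B2} ∩ {B0,B1,B3} ∩ {B0,B1,B2,B4} = {B0,B1}; idom=B1
  B7: preds {B1,B4,B5,B6}: {B0,B1} ∩ {B0,B1,B2,B4} ∩ {B0,B1,B5} ∩ {B0,B1,B2,B4,B6} = {B0,B1}; idom=B1
  B8: preds {B2,B5,B7}: {B0,B1,B2} ∩ {B0,B1,B5} ∩ {B0,B1,B7} = {B0,B1}; idom=B1

DF derivation:
  B5←B2: walk B2 to B1
  B5←B3: walk B3 to B1
  B5←B4: walk B4→B2 to B1
  B7←B1: walk · to B1
  B7←B4: walk B4→B2 to B1
  B7←B5: walk B5 to B1
  B7←B6: walk B6→B4→B2 to B1
  B8←B2: walk B2 to B1
  B8←B5: walk B5 to B1
  B8←B7: walk B7 to B1
  DF(B0)=∅
  DF(B1)=∅
  DF(B2)={B5,B7,B8}
  DF(B3)={B5}
  DF(B4)={B5,B7}
  DF(B5)={B7,B8}
  DF(B6)={B7}
  DF(B7)={B8}
  DF(B8)=∅

φ for c: defs {B5}
  DF⁺ = {B7,B8}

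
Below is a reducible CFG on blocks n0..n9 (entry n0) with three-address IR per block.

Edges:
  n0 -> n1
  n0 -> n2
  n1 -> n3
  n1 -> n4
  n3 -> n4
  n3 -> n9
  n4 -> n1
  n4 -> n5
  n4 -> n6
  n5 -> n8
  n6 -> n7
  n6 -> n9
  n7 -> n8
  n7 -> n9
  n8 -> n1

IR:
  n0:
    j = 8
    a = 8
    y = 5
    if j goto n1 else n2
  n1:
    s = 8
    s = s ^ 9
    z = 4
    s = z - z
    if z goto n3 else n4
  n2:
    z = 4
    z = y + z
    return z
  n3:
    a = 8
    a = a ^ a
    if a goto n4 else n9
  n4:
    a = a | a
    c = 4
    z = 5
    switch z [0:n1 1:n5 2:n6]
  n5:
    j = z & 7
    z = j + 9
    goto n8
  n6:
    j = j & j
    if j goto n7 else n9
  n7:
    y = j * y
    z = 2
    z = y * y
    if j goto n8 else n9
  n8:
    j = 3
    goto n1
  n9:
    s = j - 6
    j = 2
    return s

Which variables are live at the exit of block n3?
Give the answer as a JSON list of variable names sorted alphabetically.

Block summaries:
  n0: {a,j,y} / ∅
  n1: {s,z} / ∅
  n2: {z} / {y}
  n3: {a} / ∅
  n4: {a,c,z} / {a}
  n5: {j,z} / {z}
  n6: {j} / {j}
  n7: {y,z} / {j,y}
  n8: {j} / ∅
  n9: {j,s} / {j}

Liveness:
  n0 li=∅ lo={a,j,y}
  n1 li={a,j,y} lo={a,j,y}
  n2 li={y} lo=∅
  n3 li={j,y} lo={a,j,y}
  n4 li={a,j,y} lo={a,j,y,z}
  n5 li={a,y,z} lo={a,y}
  n6 li={a,j,y} lo={a,j,y}
  n7 li={a,j,y} lo={a,j,y}
  n8 li={a,y} lo={a,j,y}
  n9 li={j} lo=∅

live-out(n3) = ["a", "j", "y"]

Answer: ["a", "j", "y"]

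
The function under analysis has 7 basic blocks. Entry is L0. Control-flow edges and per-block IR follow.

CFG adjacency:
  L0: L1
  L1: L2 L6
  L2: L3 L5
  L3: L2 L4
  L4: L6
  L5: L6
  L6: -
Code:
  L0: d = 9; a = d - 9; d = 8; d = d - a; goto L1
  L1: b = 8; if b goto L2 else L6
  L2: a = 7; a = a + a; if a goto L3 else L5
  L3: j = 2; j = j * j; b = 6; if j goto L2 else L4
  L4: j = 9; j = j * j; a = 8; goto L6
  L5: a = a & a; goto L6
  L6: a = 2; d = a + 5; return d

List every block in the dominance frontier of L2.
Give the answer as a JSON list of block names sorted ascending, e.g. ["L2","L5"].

idom tree: L1←L0 L2←L1 L3←L2 L4←L3 L5←L2 L6←L1
Dom at joins:
  L2: preds {L1,L3}: {L0,L1} ∩ {L0,L1,L2,L3} = {L0,L1}; idom=L1
  L6: preds {L1,L4,L5}: {L0,L1} ∩ {L0,L1,L2,L3,L4} ∩ {L0,L1,L2,L5} = {L0,L1}; idom=L1

DF walk-up:
  L2←L1: walk · to L1
  L2←L3: walk L3→L2 to L1
  L6←L1: walk · to L1
  L6←L4: walk L4→L3→L2 to L1
  L6←L5: walk L5→L2 to L1
  L0: DF=∅
  L1: DF=∅
  L2: DF={L2,L6}
  L3: DF={L2,L6}
  L4: DF={L6}
  L5: DF={L6}
  L6: DF=∅

DF(L2) = ["L2", "L6"]

Answer: ["L2", "L6"]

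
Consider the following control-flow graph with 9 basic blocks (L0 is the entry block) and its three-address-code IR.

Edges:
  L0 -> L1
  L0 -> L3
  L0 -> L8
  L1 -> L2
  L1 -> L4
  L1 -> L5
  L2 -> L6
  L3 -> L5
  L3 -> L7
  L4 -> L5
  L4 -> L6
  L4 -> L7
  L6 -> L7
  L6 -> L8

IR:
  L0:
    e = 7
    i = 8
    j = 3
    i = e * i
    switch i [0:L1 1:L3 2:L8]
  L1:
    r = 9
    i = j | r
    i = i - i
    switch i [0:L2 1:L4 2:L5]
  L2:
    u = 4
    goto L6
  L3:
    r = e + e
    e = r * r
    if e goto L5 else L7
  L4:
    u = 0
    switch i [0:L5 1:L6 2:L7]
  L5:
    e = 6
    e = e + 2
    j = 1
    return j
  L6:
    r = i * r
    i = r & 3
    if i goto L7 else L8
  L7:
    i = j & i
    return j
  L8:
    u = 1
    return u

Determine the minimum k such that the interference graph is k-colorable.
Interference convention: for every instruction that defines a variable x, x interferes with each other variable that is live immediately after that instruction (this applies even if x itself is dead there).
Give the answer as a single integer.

Answer: 4

Derivation:
Block summaries:
  L0: def={e,i,j} ue=∅
  L1: def={i,r} ue={j}
  L2: def={u} ue=∅
  L3: def={e,r} ue={e}
  L4: def={u} ue={i}
  L5: def={e,j} ue=∅
  L6: def={i,r} ue={i,r}
  L7: def={i} ue={i,j}
  L8: def={u} ue=∅

Live sets:
  live L0: ∅→{e,i,j}
  live L1: {j}→{i,j,r}
  live L2: {i,j,r}→{i,j,r}
  live L3: {e,i,j}→{i,j}
  live L4: {i,j,r}→{i,j,r}
  live L5: ∅→∅
  live L6: {i,j,r}→{i,j}
  live L7: {i,j}→∅
  live L8: ∅→∅

Interfere edges:
  e↔{i,j}
  i↔{e,j,r,u}
  j↔{e,i,r,u}
  r↔{i,j,u}
  u↔{i,j,r}

Chromatic number:
  lower bound: {i,j,r,u} mutually conflict ⇒ χ ≥ 4
  assign e→c2 i→c0 j→c1 r→c2 u→c3 — no edge inside a register ⇒ χ ≤ 4
  χ = 4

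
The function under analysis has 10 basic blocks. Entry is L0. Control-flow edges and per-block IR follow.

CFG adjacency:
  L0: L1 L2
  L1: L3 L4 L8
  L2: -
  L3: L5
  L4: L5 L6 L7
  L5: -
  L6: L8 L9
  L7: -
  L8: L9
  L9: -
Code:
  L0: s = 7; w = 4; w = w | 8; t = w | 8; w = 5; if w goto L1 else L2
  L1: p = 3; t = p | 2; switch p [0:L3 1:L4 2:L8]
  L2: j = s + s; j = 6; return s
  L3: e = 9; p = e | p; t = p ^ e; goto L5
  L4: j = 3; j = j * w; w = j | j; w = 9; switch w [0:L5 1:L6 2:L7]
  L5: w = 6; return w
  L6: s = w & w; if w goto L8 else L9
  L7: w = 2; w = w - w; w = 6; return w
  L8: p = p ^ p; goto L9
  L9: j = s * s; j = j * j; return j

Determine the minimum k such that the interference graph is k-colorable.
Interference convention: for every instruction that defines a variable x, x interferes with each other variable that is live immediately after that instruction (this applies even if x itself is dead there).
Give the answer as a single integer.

Answer: 4

Derivation:
def/use:
  L0: {s,t,w} / ∅
  L1: {p,t} / ∅
  L2: {j} / {s}
  L3: {e,p,t} / {p}
  L4: {j,w} / {w}
  L5: {w} / ∅
  L6: {s} / {w}
  L7: {w} / ∅
  L8: {p} / {p}
  L9: {j} / {s}

Live sets:
  L0: in=∅ out={s,w}
  L1: in={s,w} out={p,s,w}
  L2: in={s} out=∅
  L3: in={p} out=∅
  L4: in={p,w} out={p,w}
  L5: in=∅ out=∅
  L6: in={p,w} out={p,s}
  L7: in=∅ out=∅
  L8: in={p,s} out={s}
  L9: in={s} out=∅

Conflict graph:
  e: {p}
  j: {p,s,w}
  p: {e,j,s,t,w}
  s: {j,p,t,w}
  t: {p,s,w}
  w: {j,p,s,t}

Colouring:
  {j,p,s,w} pairwise interfere (4-clique) ⇒ χ ≥ 4
  assign e→r1 j→r3 p→r0 s→r1 t→r3 w→r2 — no edge inside a register ⇒ χ ≤ 4
  χ = 4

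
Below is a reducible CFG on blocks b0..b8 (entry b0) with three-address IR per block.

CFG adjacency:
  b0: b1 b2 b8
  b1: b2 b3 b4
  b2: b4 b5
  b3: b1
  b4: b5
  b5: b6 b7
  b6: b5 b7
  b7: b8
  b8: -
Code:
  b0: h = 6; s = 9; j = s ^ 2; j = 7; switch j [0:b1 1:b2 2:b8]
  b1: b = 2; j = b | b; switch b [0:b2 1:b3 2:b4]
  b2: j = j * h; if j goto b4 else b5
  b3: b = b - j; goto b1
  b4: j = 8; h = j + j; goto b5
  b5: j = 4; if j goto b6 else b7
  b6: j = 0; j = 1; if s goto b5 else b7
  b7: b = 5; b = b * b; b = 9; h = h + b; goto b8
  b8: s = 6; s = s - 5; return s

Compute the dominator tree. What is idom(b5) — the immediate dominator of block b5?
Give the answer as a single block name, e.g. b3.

Answer: b0

Working:
idom tree: b1←b0 b2←b0 b3←b1 b4←b0 b5←b0 b6←b5 b7←b5 b8←b0
Dom∩ at merges:
  b1: preds {b0,b3}: {b0} ∩ {b0,b1,b3} = {b0}; idom=b0
  b2: preds {b0,b1}: {b0} ∩ {b0,b1} = {b0}; idom=b0
  b4: preds {b1,b2}: {b0,b1} ∩ {b0,b2} = {b0}; idom=b0
  b5: preds {b2,b4,b6}: {b0,b2} ∩ {b0,b4} ∩ {b0,b5,b6} = {b0}; idom=b0
  b7: preds {b5,b6}: {b0,b5} ∩ {b0,b5,b6} = {b0,b5}; idom=b5
  b8: preds {b0,b7}: {b0} ∩ {b0,b5,b7} = {b0}; idom=b0

idom(b5) = b0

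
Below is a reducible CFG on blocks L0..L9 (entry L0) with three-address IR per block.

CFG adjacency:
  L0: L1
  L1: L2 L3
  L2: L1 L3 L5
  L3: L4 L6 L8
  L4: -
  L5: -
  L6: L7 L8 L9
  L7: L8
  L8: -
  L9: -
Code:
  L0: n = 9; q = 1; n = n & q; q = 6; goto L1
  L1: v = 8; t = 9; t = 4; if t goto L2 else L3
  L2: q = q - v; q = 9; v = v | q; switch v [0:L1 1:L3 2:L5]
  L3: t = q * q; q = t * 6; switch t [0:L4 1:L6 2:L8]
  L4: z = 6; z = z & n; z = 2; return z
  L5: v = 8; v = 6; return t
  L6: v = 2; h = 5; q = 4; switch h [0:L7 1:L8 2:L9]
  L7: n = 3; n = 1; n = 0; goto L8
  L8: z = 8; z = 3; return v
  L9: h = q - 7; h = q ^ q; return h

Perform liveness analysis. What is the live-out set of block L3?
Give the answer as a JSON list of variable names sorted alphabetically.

Answer: ["n", "v"]

Analysis:
Per-block:
  L0: {n,q} / ∅
  L1: {t,v} / ∅
  L2: {q,v} / {q,v}
  L3: {q,t} / {q}
  L4: {z} / {n}
  L5: {v} / {t}
  L6: {h,q,v} / ∅
  L7: {n} / ∅
  L8: {z} / {v}
  L9: {h} / {q}

Backward fixpoint:
  L0 li=∅ lo={n,q}
  L1 li={n,q} lo={n,q,t,v}
  L2 li={n,q,t,v} lo={n,q,t,v}
  L3 li={n,q,v} lo={n,v}
  L4 li={n} lo=∅
  L5 li={t} lo=∅
  L6 li=∅ lo={q,v}
  L7 li={v} lo={v}
  L8 li={v} lo=∅
  L9 li={q} lo=∅

live-out(L3) = ["n", "v"]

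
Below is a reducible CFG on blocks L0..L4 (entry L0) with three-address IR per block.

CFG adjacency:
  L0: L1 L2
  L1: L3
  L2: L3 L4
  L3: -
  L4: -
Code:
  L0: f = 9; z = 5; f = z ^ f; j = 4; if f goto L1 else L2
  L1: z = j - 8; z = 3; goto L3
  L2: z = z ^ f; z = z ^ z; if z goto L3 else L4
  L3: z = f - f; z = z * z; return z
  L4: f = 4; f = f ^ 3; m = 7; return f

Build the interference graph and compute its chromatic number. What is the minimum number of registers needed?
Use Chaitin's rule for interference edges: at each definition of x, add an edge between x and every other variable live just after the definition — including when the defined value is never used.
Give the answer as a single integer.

Answer: 3

Analysis:
Block summaries:
  L0: {f,j,z} / ∅
  L1: {z} / {j}
  L2: {z} / {f,z}
  L3: {z} / {f}
  L4: {f,m} / ∅

Backward fixpoint:
  live L0: ∅→{f,j,z}
  live L1: {f,j}→{f}
  live L2: {f,z}→{f}
  live L3: {f}→∅
  live L4: ∅→∅

Conflict graph:
  f↔{j,m,z}
  j↔{f,z}
  m↔{f}
  z↔{f,j}

Colouring:
  lower bound: {f,j,z} mutually conflict ⇒ χ ≥ 3
  3-colouring: r0={f}  r1={j,m}  r2={z}
  χ = 3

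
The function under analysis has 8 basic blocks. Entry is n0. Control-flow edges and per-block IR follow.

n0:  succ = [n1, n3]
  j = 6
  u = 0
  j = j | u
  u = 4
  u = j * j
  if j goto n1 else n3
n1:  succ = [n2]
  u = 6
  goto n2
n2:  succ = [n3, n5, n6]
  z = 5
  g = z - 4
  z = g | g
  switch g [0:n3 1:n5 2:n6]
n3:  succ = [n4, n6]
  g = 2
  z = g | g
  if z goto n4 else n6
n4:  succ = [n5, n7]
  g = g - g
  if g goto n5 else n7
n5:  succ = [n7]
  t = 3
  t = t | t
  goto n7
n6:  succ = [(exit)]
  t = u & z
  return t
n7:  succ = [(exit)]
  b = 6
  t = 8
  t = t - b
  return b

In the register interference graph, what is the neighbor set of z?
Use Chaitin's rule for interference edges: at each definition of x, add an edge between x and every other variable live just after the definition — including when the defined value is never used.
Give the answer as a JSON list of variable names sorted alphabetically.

Per-block:
  n0: {j,u} / ∅
  n1: {u} / ∅
  n2: {g,z} / ∅
  n3: {g,z} / ∅
  n4: {g} / {g}
  n5: {t} / ∅
  n6: {t} / {u,z}
  n7: {b,t} / ∅

Live sets:
  n0 li=∅ lo={u}
  n1 li=∅ lo={u}
  n2 li={u} lo={u,z}
  n3 li={u} lo={g,u,z}
  n4 li={g} lo=∅
  n5 li=∅ lo=∅
  n6 li={u,z} lo=∅
  n7 li=∅ lo=∅

Interfere edges:
  b↔{t}
  g↔{u,z}
  j↔{u}
  t↔{b}
  u↔{g,j,z}
  z↔{g,u}

N(z) = ["g", "u"]

Answer: ["g", "u"]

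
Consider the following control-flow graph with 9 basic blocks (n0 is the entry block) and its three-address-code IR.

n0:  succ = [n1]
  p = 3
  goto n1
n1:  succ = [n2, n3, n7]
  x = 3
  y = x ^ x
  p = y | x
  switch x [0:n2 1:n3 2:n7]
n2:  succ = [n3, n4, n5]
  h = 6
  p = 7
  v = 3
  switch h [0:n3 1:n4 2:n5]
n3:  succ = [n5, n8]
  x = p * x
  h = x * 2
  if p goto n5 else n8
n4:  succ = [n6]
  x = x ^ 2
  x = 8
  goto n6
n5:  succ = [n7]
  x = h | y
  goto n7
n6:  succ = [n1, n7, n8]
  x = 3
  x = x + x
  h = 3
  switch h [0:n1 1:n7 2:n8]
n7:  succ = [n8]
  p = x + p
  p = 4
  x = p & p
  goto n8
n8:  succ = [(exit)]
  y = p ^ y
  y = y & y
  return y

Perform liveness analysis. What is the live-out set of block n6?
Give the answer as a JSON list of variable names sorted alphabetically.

Block summaries:
  n0: {p} / ∅
  n1: {p,x,y} / ∅
  n2: {h,p,v} / ∅
  n3: {h,x} / {p,x}
  n4: {x} / {x}
  n5: {x} / {h,y}
  n6: {h,x} / ∅
  n7: {p,x} / {p,x}
  n8: {y} / {p,y}

Backward fixpoint:
  n0: in=∅ out=∅
  n1: in=∅ out={p,x,y}
  n2: in={x,y} out={h,p,x,y}
  n3: in={p,x,y} out={h,p,y}
  n4: in={p,x,y} out={p,y}
  n5: in={h,p,y} out={p,x,y}
  n6: in={p,y} out={p,x,y}
  n7: in={p,x,y} out={p,y}
  n8: in={p,y} out=∅

live-out(n6) = ["p", "x", "y"]

Answer: ["p", "x", "y"]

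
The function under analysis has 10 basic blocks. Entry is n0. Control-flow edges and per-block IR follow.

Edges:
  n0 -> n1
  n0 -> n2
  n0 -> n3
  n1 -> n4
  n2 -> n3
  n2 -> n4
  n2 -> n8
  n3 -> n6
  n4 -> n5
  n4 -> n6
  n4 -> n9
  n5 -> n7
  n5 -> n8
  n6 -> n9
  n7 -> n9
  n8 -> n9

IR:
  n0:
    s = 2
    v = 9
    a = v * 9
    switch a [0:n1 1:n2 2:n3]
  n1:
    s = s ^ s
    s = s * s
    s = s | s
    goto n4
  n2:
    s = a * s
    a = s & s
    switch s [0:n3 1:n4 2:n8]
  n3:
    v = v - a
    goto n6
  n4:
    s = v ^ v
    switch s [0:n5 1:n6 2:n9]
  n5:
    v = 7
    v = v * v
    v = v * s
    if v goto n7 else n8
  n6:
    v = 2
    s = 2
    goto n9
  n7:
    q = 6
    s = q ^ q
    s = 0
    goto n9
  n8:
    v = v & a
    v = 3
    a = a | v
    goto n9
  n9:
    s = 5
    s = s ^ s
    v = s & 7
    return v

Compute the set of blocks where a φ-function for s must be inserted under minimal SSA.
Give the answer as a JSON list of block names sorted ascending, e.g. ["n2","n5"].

Answer: ["n3", "n4", "n6", "n8", "n9"]

Analysis:
idom tree: n1←n0 n2←n0 n3←n0 n4←n0 n5←n4 n6←n0 n7←n5 n8←n0 n9←n0
Dom∩ at merges:
  n3: preds {n0,n2}: {n0} ∩ {n0,n2} = {n0}; idom=n0
  n4: preds {n1,n2}: {n0,n1} ∩ {n0,n2} = {n0}; idom=n0
  n6: preds {n3,n4}: {n0,n3} ∩ {n0,n4} = {n0}; idom=n0
  n8: preds {n2,n5}: {n0,n2} ∩ {n0,n4,n5} = {n0}; idom=n0
  n9: preds {n4,n6,n7,n8}: {n0,n4} ∩ {n0,n6} ∩ {n0,n4,n5,n7} ∩ {n0,n8} = {n0}; idom=n0

DF derivation:
  join n3 pred n0: · stop@n0
  join n3 pred n2: n2 stop@n0
  join n4 pred n1: n1 stop@n0
  join n4 pred n2: n2 stop@n0
  join n6 pred n3: n3 stop@n0
  join n6 pred n4: n4 stop@n0
  join n8 pred n2: n2 stop@n0
  join n8 pred n5: n5→n4 stop@n0
  join n9 pred n4: n4 stop@n0
  join n9 pred n6: n6 stop@n0
  join n9 pred n7: n7→n5→n4 stop@n0
  join n9 pred n8: n8 stop@n0
  n0: DF=∅
  n1: DF={n4}
  n2: DF={n3,n4,n8}
  n3: DF={n6}
  n4: DF={n6,n8,n9}
  n5: DF={n8,n9}
  n6: DF={n9}
  n7: DF={n9}
  n8: DF={n9}
  n9: DF=∅

φ for s: defs {n0,n1,n2,n4,n6,n7,n9}
  DF⁺ = {n3,n4,n6,n8,n9}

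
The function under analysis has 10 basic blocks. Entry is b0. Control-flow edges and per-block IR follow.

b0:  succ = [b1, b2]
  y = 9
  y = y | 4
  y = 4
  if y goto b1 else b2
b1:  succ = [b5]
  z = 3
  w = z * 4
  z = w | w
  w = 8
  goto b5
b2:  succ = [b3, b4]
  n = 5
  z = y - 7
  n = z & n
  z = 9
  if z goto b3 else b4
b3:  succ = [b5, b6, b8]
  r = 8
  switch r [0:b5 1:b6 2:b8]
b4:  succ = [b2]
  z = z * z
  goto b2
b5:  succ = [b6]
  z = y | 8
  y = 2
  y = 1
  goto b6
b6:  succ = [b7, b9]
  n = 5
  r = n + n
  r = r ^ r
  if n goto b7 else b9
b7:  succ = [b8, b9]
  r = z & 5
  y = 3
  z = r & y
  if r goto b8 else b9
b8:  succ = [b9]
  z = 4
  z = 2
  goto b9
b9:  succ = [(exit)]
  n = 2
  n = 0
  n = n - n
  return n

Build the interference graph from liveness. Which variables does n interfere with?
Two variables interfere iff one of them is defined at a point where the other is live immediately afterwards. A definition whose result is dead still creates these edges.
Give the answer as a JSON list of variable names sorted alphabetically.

Block summaries:
  b0: def={y} ue=∅
  b1: def={w,z} ue=∅
  b2: def={n,z} ue={y}
  b3: def={r} ue=∅
  b4: def={z} ue={z}
  b5: def={y,z} ue={y}
  b6: def={n,r} ue=∅
  b7: def={r,y,z} ue={z}
  b8: def={z} ue=∅
  b9: def={n} ue=∅

Liveness:
  b0 li=∅ lo={y}
  b1 li={y} lo={y}
  b2 li={y} lo={y,z}
  b3 li={y,z} lo={y,z}
  b4 li={y,z} lo={y}
  b5 li={y} lo={z}
  b6 li={z} lo={z}
  b7 li={z} lo=∅
  b8 li=∅ lo=∅
  b9 li=∅ lo=∅

Interfere edges:
  n — {r,y,z}
  r — {n,y,z}
  w — {y}
  y — {n,r,w,z}
  z — {n,r,y}

N(n) = ["r", "y", "z"]

Answer: ["r", "y", "z"]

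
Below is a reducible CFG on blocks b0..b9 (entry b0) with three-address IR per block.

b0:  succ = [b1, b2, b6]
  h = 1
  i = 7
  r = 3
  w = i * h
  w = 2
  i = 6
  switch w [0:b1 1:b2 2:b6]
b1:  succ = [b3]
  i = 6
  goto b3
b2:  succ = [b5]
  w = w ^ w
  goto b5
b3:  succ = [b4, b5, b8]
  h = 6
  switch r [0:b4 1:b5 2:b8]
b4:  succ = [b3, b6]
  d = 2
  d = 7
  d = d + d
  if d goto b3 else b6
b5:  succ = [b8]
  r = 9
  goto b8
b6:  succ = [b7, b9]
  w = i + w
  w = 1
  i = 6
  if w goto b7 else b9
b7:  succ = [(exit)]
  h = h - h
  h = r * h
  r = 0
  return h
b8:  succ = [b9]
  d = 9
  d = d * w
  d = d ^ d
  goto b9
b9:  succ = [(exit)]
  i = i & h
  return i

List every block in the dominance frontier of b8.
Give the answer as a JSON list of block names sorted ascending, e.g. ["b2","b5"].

Answer: ["b9"]

Working:
idom tree: b1←b0 b2←b0 b3←b1 b4←b3 b5←b0 b6←b0 b7←b6 b8←b0 b9←b0
Dom at joins:
  b3: preds {b1,b4}: {b0,b1} ∩ {b0,b1,b3,b4} = {b0,b1}; idom=b1
  b5: preds {b2,b3}: {b0,b2} ∩ {b0,b1,b3} = {b0}; idom=b0
  b6: preds {b0,b4}: {b0} ∩ {b0,b1,b3,b4} = {b0}; idom=b0
  b8: preds {b3,b5}: {b0,b1,b3} ∩ {b0,b5} = {b0}; idom=b0
  b9: preds {b6,b8}: {b0,b6} ∩ {b0,b8} = {b0}; idom=b0

Frontier:
  b3←b1: walk · to b1
  b3←b4: walk b4→b3 to b1
  b5←b2: walk b2 to b0
  b5←b3: walk b3→b1 to b0
  b6←b0: walk · to b0
  b6←b4: walk b4→b3→b1 to b0
  b8←b3: walk b3→b1 to b0
  b8←b5: walk b5 to b0
  b9←b6: walk b6 to b0
  b9←b8: walk b8 to b0
  DF(b0)=∅
  DF(b1)={b5,b6,b8}
  DF(b2)={b5}
  DF(b3)={b3,b5,b6,b8}
  DF(b4)={b3,b6}
  DF(b5)={b8}
  DF(b6)={b9}
  DF(b7)=∅
  DF(b8)={b9}
  DF(b9)=∅

DF(b8) = ["b9"]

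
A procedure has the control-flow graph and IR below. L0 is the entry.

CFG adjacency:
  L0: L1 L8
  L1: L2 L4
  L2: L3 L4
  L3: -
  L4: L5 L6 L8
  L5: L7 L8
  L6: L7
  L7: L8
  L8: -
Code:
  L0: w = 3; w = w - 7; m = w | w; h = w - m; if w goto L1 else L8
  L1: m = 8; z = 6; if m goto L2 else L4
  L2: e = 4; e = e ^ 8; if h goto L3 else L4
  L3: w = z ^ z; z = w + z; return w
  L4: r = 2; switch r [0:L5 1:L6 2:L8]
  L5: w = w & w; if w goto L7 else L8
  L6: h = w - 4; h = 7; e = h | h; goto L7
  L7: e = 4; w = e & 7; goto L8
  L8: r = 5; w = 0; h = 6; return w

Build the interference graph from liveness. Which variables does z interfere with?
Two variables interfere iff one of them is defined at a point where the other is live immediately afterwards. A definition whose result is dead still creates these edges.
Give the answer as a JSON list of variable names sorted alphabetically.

Answer: ["e", "h", "m", "w"]

Analysis:
Per-block:
  L0: {h,m,w} / ∅
  L1: {m,z} / ∅
  L2: {e} / {h}
  L3: {w,z} / {z}
  L4: {r} / ∅
  L5: {w} / {w}
  L6: {e,h} / {w}
  L7: {e,w} / ∅
  L8: {h,r,w} / ∅

Backward fixpoint:
  live L0: ∅→{h,w}
  live L1: {h,w}→{h,w,z}
  live L2: {h,w,z}→{w,z}
  live L3: {z}→∅
  live L4: {w}→{w}
  live L5: {w}→∅
  live L6: {w}→∅
  live L7: ∅→∅
  live L8: ∅→∅

Interfere edges:
  e: {h,w,z}
  h: {e,m,w,z}
  m: {h,w,z}
  r: {w}
  w: {e,h,m,r,z}
  z: {e,h,m,w}

N(z) = ["e", "h", "m", "w"]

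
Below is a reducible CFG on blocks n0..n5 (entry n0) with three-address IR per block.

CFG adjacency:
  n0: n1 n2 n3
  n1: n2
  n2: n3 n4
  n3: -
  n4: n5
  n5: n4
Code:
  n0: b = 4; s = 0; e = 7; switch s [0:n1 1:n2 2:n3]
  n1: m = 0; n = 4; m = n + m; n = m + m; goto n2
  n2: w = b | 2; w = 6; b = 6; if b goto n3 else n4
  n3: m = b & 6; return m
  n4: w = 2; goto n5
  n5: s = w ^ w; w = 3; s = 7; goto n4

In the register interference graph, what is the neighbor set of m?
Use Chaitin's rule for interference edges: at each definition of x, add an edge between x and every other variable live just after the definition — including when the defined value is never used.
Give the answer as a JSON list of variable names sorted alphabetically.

Per-block:
  n0 def {b,e,s} use ∅
  n1 def {m,n} use ∅
  n2 def {b,w} use {b}
  n3 def {m} use {b}
  n4 def {w} use ∅
  n5 def {s,w} use {w}

Liveness:
  n0 li=∅ lo={b}
  n1 li={b} lo={b}
  n2 li={b} lo={b}
  n3 li={b} lo=∅
  n4 li=∅ lo={w}
  n5 li={w} lo=∅

Interference:
  b: {e,m,n,s}
  e: {b,s}
  m: {b,n}
  n: {b,m}
  s: {b,e}
  w: ∅

N(m) = ["b", "n"]

Answer: ["b", "n"]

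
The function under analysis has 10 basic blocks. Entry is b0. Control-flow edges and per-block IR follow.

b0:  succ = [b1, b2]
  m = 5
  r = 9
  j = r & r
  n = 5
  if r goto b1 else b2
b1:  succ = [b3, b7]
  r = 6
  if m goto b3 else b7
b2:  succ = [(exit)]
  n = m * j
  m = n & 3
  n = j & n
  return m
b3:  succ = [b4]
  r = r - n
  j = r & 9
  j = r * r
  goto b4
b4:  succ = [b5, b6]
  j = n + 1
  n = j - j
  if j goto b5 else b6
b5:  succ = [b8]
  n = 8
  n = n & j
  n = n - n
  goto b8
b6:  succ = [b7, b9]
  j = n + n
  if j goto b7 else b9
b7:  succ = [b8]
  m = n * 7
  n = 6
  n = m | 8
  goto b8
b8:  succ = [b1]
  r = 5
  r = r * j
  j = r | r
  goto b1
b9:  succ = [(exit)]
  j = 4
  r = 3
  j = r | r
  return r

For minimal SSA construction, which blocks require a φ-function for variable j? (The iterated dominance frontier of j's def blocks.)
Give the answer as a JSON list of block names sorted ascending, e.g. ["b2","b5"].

idom tree: b1←b0 b2←b0 b3←b1 b4←b3 b5←b4 b6←b4 b7←b1 b8←b1 b9←b6
Dom∩ at merges:
  b1: preds {b0,b8}: {b0} ∩ {b0,b1,b8} = {b0}; idom=b0
  b7: preds {b1,b6}: {b0,b1} ∩ {b0,b1,b3,b4,b6} = {b0,b1}; idom=b1
  b8: preds {b5,b7}: {b0,b1,b3,b4,b5} ∩ {b0,b1,b7} = {b0,b1}; idom=b1

DF derivation:
  b1←b0: walk · to b0
  b1←b8: walk b8→b1 to b0
  b7←b1: walk · to b1
  b7←b6: walk b6→b4→b3 to b1
  b8←b5: walk b5→b4→b3 to b1
  b8←b7: walk b7 to b1
  DF(b0)=∅
  DF(b1)={b1}
  DF(b2)=∅
  DF(b3)={b7,b8}
  DF(b4)={b7,b8}
  DF(b5)={b8}
  DF(b6)={b7}
  DF(b7)={b8}
  DF(b8)={b1}
  DF(b9)=∅

φ for j: defs {b0,b3,b4,b6,b8,b9}
  DF⁺ = {b1,b7,b8}

Answer: ["b1", "b7", "b8"]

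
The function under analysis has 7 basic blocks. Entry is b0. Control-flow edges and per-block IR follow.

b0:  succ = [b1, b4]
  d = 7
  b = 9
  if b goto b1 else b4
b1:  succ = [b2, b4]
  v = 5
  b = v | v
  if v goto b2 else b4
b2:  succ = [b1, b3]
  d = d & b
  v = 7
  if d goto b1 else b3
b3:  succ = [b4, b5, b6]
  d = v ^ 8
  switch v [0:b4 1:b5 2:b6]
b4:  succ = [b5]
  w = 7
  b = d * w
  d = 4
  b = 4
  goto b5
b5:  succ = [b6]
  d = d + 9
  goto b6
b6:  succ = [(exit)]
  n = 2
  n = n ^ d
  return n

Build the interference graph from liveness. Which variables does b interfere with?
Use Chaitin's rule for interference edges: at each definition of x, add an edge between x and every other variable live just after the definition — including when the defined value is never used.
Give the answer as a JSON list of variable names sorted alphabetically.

Answer: ["d", "v"]

Working:
def/use:
  b0 def {b,d} use ∅
  b1 def {b,v} use ∅
  b2 def {d,v} use {b,d}
  b3 def {d} use {v}
  b4 def {b,d,w} use {d}
  b5 def {d} use {d}
  b6 def {n} use {d}

Backward fixpoint:
  live b0: ∅→{d}
  live b1: {d}→{b,d}
  live b2: {b,d}→{d,v}
  live b3: {v}→{d}
  live b4: {d}→{d}
  live b5: {d}→{d}
  live b6: {d}→∅

Interference:
  b — {d,v}
  d — {b,n,v,w}
  n — {d}
  v — {b,d}
  w — {d}

N(b) = ["d", "v"]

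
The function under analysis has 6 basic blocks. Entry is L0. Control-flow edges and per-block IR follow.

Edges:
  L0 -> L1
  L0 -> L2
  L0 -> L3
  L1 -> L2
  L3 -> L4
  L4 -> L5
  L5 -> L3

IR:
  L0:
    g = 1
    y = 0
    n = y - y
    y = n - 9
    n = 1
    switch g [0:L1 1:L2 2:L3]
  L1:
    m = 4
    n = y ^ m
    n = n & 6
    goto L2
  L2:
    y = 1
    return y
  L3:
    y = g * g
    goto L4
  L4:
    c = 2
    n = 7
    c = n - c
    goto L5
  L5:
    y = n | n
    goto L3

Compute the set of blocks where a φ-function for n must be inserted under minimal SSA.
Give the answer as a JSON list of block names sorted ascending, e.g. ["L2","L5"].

Answer: ["L2", "L3"]

Analysis:
idom tree: L1←L0 L2←L0 L3←L0 L4←L3 L5←L4
Dom∩ at merges:
  L2: preds {L0,L1}: {L0} ∩ {L0,L1} = {L0}; idom=L0
  L3: preds {L0,L5}: {L0} ∩ {L0,L3,L4,L5} = {L0}; idom=L0

Frontier:
  L2←L0: walk · to L0
  L2←L1: walk L1 to L0
  L3←L0: walk · to L0
  L3←L5: walk L5→L4→L3 to L0
  DF(L0)=∅
  DF(L1)={L2}
  DF(L2)=∅
  DF(L3)={L3}
  DF(L4)={L3}
  DF(L5)={L3}

φ for n: defs {L0,L1,L4}
  DF⁺ = {L2,L3}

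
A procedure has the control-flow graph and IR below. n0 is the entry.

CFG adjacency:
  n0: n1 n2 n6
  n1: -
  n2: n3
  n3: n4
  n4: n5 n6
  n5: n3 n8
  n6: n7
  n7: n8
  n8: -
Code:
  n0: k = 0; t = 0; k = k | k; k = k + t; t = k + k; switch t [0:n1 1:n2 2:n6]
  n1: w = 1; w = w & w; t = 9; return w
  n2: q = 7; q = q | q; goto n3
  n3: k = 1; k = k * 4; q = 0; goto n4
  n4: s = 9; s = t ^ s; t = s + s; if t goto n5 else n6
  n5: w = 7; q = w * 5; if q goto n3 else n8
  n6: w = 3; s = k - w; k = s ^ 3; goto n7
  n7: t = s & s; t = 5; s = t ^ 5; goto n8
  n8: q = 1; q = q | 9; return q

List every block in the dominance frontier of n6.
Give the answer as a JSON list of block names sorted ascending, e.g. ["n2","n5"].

Answer: ["n8"]

Working:
idom tree: n1←n0 n2←n0 n3←n2 n4←n3 n5←n4 n6←n0 n7←n6 n8←n0
Join-block Dom:
  n3: preds {n2,n5}: {n0,n2} ∩ {n0,n2,n3,n4,n5} = {n0,n2}; idom=n2
  n6: preds {n0,n4}: {n0} ∩ {n0,n2,n3,n4} = {n0}; idom=n0
  n8: preds {n5,n7}: {n0,n2,n3,n4,n5} ∩ {n0,n6,n7} = {n0}; idom=n0

DF derivation:
  n3←n2: walk · to n2
  n3←n5: walk n5→n4→n3 to n2
  n6←n0: walk · to n0
  n6←n4: walk n4→n3→n2 to n0
  n8←n5: walk n5→n4→n3→n2 to n0
  n8←n7: walk n7→n6 to n0
  n0: DF=∅
  n1: DF=∅
  n2: DF={n6,n8}
  n3: DF={n3,n6,n8}
  n4: DF={n3,n6,n8}
  n5: DF={n3,n8}
  n6: DF={n8}
  n7: DF={n8}
  n8: DF=∅

DF(n6) = ["n8"]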